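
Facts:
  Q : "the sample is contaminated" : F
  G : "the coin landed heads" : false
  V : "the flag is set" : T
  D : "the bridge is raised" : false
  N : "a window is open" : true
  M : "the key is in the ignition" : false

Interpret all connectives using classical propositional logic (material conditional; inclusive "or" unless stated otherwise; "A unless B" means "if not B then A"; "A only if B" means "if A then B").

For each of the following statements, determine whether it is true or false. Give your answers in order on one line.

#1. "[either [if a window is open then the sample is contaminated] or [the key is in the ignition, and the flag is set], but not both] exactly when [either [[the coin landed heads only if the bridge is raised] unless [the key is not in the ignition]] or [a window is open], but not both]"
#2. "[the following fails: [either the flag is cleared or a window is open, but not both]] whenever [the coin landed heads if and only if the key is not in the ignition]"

#1: Parsed as ((N -> Q) xor (M and V)) iff (((G -> D) or not M) xor N)

N -> Q = True -> False = False
M and V = False and True = False
(N -> Q) xor (M and V) = False xor False = False
G -> D = False -> False = True
not M = not False = True
(G -> D) or not M = True or True = True
((G -> D) or not M) xor N = True xor True = False
((N -> Q) xor (M and V)) iff (((G -> D) or not M) xor N) = False iff False = True
So #1 is true.

#2: Formalization: (G iff not M) -> not (not V xor N)

not M = not False = True
G iff not M = False iff True = False
not V = not True = False
not V xor N = False xor True = True
not (not V xor N) = not True = False
(G iff not M) -> not (not V xor N) = False -> False = True
Thus #2 is true.

#1 True, #2 True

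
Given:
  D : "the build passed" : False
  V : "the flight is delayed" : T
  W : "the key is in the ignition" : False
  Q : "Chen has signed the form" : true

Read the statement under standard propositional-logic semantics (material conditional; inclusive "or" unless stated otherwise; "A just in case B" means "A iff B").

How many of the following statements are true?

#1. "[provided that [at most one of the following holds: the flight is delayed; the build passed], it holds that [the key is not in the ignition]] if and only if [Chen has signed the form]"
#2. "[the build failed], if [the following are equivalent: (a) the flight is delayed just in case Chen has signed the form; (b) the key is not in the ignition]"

#1: Formalization: ((V ↑ D) → ¬W) ↔ Q

V ↑ D = T ↑ F = T
¬W = ¬F = T
(V ↑ D) → ¬W = T → T = T
((V ↑ D) → ¬W) ↔ Q = T ↔ T = T
So #1 is true.

#2: This is ((V ↔ Q) ↔ ¬W) → ¬D.

V ↔ Q = T ↔ T = T
¬W = ¬F = T
(V ↔ Q) ↔ ¬W = T ↔ T = T
¬D = ¬F = T
((V ↔ Q) ↔ ¬W) → ¬D = T → T = T
Thus #2 is true.

True statements: 2 (#1, #2).

2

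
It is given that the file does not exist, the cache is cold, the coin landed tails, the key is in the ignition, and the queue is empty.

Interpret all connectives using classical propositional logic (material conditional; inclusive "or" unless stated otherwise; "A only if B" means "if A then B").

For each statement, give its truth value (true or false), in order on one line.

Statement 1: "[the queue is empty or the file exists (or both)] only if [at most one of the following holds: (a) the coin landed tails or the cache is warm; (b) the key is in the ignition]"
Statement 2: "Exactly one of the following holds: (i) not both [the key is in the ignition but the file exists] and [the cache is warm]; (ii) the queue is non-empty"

Statement 1 false / Statement 2 true

Let U = "the queue is empty" (True), P = "the file exists" (False), R = "the coin landed heads" (False), Q = "the cache is warm" (False), S = "the key is in the ignition" (True).

Statement 1: This is (U or P) -> ((not R or Q) nand S).

U or P = True or False = True
not R = not False = True
not R or Q = True or False = True
(not R or Q) nand S = True nand True = False
(U or P) -> ((not R or Q) nand S) = True -> False = False
Hence Statement 1 is false.

Statement 2: Formalization: ((S and P) nand Q) xor not U

S and P = True and False = False
(S and P) nand Q = False nand False = True
not U = not True = False
((S and P) nand Q) xor not U = True xor False = True
Hence Statement 2 is true.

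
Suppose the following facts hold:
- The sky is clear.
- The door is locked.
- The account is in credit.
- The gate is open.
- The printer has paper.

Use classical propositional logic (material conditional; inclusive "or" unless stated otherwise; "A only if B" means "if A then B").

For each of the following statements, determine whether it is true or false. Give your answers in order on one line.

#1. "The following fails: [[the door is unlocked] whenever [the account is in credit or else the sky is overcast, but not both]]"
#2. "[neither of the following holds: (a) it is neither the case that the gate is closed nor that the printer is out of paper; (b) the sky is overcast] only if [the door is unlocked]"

Let K = "the account is overdrawn" (False), R = "the sky is overcast" (False), M = "the door is locked" (True), N = "the gate is open" (True), H = "the printer has paper" (True).

#1: Formalization: not ((not K xor R) -> not M)

not K = not False = True
not K xor R = True xor False = True
not M = not True = False
(not K xor R) -> not M = True -> False = False
not ((not K xor R) -> not M) = not False = True
So #1 is true.

#2: In symbols: ((not N nor not H) nor R) -> not M

not N = not True = False
not H = not True = False
not N nor not H = False nor False = True
(not N nor not H) nor R = True nor False = False
not M = not True = False
((not N nor not H) nor R) -> not M = False -> False = True
Hence #2 is true.

#1 T; #2 T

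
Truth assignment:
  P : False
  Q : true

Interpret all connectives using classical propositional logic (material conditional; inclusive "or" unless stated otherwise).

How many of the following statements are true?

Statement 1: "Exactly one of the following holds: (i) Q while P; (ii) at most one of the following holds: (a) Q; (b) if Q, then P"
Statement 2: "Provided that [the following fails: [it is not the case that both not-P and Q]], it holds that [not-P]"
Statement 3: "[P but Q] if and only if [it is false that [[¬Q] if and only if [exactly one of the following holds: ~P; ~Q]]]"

Statement 1: Parsed as (Q ∧ P) ⊕ (Q ↑ (Q → P))

Q ∧ P = T ∧ F = F
Q → P = T → F = F
Q ↑ (Q → P) = T ↑ F = T
(Q ∧ P) ⊕ (Q ↑ (Q → P)) = F ⊕ T = T
So Statement 1 is true.

Statement 2: In symbols: ¬(¬P ↑ Q) → ¬P

¬P = ¬F = T
¬P ↑ Q = T ↑ T = F
¬(¬P ↑ Q) = ¬F = T
¬P = ¬F = T
¬(¬P ↑ Q) → ¬P = T → T = T
Hence Statement 2 is true.

Statement 3: In symbols: (P ∧ Q) ↔ ¬(¬Q ↔ (¬P ⊕ ¬Q))

P ∧ Q = F ∧ T = F
¬Q = ¬T = F
¬P = ¬F = T
¬Q = ¬T = F
¬P ⊕ ¬Q = T ⊕ F = T
¬Q ↔ (¬P ⊕ ¬Q) = F ↔ T = F
¬(¬Q ↔ (¬P ⊕ ¬Q)) = ¬F = T
(P ∧ Q) ↔ ¬(¬Q ↔ (¬P ⊕ ¬Q)) = F ↔ T = F
Hence Statement 3 is false.

2 of the 3 statements are true.

2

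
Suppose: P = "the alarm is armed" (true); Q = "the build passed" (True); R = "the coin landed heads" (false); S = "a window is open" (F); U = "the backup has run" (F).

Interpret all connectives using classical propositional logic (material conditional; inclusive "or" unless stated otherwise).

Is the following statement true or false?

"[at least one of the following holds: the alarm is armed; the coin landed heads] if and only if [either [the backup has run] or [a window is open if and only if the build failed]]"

Formalization: (P ∨ R) ↔ (U ∨ (S ↔ ¬Q))

P ∨ R = T ∨ F = T
¬Q = ¬T = F
S ↔ ¬Q = F ↔ F = T
U ∨ (S ↔ ¬Q) = F ∨ T = T
(P ∨ R) ↔ (U ∨ (S ↔ ¬Q)) = T ↔ T = T

true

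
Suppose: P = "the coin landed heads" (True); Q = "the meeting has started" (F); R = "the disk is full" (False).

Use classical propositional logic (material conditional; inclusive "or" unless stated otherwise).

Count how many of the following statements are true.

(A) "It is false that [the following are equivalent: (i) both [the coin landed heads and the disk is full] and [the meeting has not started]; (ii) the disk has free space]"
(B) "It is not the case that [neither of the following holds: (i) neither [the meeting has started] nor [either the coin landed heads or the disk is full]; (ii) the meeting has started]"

1

(A): This is not (((P and R) and not Q) iff not R).

P and R = True and False = False
not Q = not False = True
(P and R) and not Q = False and True = False
not R = not False = True
((P and R) and not Q) iff not R = False iff True = False
not (((P and R) and not Q) iff not R) = not False = True
Thus (A) is true.

(B): Parsed as not ((Q nor (P or R)) nor Q)

P or R = True or False = True
Q nor (P or R) = False nor True = False
(Q nor (P or R)) nor Q = False nor False = True
not ((Q nor (P or R)) nor Q) = not True = False
Thus (B) is false.

Count: 1.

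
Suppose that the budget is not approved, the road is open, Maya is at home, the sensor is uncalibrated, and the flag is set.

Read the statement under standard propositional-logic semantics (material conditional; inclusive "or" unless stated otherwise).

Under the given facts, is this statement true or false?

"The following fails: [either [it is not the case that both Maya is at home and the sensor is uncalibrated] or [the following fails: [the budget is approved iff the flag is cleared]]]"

Let R = "Maya is at home" (True), S = "the sensor is calibrated" (False), P = "the budget is approved" (False), U = "the flag is set" (True).
This is not ((R nand not S) or not (P iff not U)).

not S = not False = True
R nand not S = True nand True = False
not U = not True = False
P iff not U = False iff False = True
not (P iff not U) = not True = False
(R nand not S) or not (P iff not U) = False or False = False
not ((R nand not S) or not (P iff not U)) = not False = True

True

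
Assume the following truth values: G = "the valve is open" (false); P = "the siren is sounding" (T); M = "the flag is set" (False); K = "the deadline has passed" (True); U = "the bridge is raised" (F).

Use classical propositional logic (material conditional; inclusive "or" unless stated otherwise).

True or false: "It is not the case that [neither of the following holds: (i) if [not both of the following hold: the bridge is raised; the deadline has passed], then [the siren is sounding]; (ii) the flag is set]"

True.

Values: U=F, K=T, P=T, M=F.
Formalization: ¬(((U ↑ K) → P) ↓ M)

U ↑ K = F ↑ T = T
(U ↑ K) → P = T → T = T
((U ↑ K) → P) ↓ M = T ↓ F = F
¬(((U ↑ K) → P) ↓ M) = ¬F = T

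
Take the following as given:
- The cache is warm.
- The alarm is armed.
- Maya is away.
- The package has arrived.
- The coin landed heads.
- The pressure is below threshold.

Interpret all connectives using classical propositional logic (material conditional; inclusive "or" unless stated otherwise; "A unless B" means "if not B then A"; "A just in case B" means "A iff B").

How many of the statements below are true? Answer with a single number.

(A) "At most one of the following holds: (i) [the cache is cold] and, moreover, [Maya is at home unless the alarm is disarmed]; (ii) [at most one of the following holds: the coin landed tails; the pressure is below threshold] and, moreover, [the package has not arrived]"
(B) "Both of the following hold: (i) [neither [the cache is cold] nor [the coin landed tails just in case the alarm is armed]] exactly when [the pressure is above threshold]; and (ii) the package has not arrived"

Let P = "the cache is warm" (T), R = "Maya is at home" (F), Q = "the alarm is armed" (T), U = "the coin landed heads" (T), V = "the pressure is above threshold" (F), S = "the package has arrived" (T).

(A): This is (~P & (R | ~Q)) nand ((~U nand ~V) & ~S).

~P = ~T = F
~Q = ~T = F
R | ~Q = F | F = F
~P & (R | ~Q) = F & F = F
~U = ~T = F
~V = ~F = T
~U nand ~V = F nand T = T
~S = ~T = F
(~U nand ~V) & ~S = T & F = F
(~P & (R | ~Q)) nand ((~U nand ~V) & ~S) = F nand F = T
Hence (A) is true.

(B): In symbols: ((~P nor (~U <-> Q)) <-> V) & ~S

~P = ~T = F
~U = ~T = F
~U <-> Q = F <-> T = F
~P nor (~U <-> Q) = F nor F = T
(~P nor (~U <-> Q)) <-> V = T <-> F = F
~S = ~T = F
((~P nor (~U <-> Q)) <-> V) & ~S = F & F = F
Hence (B) is false.

1 of the 2 statements is true ((A)).

1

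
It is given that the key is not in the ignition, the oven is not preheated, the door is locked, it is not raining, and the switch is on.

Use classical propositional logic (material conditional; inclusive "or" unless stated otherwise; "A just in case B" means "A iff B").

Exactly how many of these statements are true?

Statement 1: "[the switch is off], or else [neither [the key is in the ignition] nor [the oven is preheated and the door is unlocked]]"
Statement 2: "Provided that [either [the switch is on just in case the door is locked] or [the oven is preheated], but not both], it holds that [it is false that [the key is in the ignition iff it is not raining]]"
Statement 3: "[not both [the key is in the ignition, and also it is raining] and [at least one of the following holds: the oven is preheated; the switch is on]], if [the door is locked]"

Let D = "the switch is on" (T), Q = "the key is in the ignition" (F), R = "the oven is preheated" (F), M = "the door is locked" (T), W = "it is raining" (F).

Statement 1: This is ~D | (Q nor (R & ~M)).

~D = ~T = F
~M = ~T = F
R & ~M = F & F = F
Q nor (R & ~M) = F nor F = T
~D | (Q nor (R & ~M)) = F | T = T
Hence Statement 1 is true.

Statement 2: Formalization: ((D <-> M) xor R) -> ~(Q <-> ~W)

D <-> M = T <-> T = T
(D <-> M) xor R = T xor F = T
~W = ~F = T
Q <-> ~W = F <-> T = F
~(Q <-> ~W) = ~F = T
((D <-> M) xor R) -> ~(Q <-> ~W) = T -> T = T
Thus Statement 2 is true.

Statement 3: In symbols: M -> ((Q & W) nand (R | D))

Q & W = F & F = F
R | D = F | T = T
(Q & W) nand (R | D) = F nand T = T
M -> ((Q & W) nand (R | D)) = T -> T = T
So Statement 3 is true.

True statements: 3 (Statement 1, Statement 2, Statement 3).

3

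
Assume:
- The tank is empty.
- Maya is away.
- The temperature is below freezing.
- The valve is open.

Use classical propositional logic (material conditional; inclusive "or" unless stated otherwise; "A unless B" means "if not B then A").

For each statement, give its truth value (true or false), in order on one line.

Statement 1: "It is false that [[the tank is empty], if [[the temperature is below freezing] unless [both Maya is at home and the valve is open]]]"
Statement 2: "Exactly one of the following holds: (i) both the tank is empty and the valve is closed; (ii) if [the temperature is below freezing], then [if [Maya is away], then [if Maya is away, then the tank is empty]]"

Statement 1 false / Statement 2 true

Let R = "the temperature is below freezing" (True), Q = "Maya is at home" (False), S = "the valve is open" (True), P = "the tank is full" (False).

Statement 1: In symbols: not ((R or (Q and S)) -> not P)

Q and S = False and True = False
R or (Q and S) = True or False = True
not P = not False = True
(R or (Q and S)) -> not P = True -> True = True
not ((R or (Q and S)) -> not P) = not True = False
So Statement 1 is false.

Statement 2: This is (not P and not S) xor (R -> (not Q -> (not Q -> not P))).

not P = not False = True
not S = not True = False
not P and not S = True and False = False
not Q = not False = True
not Q = not False = True
not P = not False = True
not Q -> not P = True -> True = True
not Q -> (not Q -> not P) = True -> True = True
R -> (not Q -> (not Q -> not P)) = True -> True = True
(not P and not S) xor (R -> (not Q -> (not Q -> not P))) = False xor True = True
Thus Statement 2 is true.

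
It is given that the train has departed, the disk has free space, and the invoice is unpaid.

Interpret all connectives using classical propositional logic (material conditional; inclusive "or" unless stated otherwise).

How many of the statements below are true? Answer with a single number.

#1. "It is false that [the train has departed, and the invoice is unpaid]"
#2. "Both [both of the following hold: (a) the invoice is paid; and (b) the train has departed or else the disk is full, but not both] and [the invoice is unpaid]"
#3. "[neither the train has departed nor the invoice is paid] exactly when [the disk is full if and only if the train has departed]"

Let M = "the train has departed" (T), W = "the invoice is paid" (F), G = "the disk is full" (F).

#1: In symbols: ~(M & ~W)

~W = ~F = T
M & ~W = T & T = T
~(M & ~W) = ~T = F
So #1 is false.

#2: Parsed as (W & (M xor G)) & ~W

M xor G = T xor F = T
W & (M xor G) = F & T = F
~W = ~F = T
(W & (M xor G)) & ~W = F & T = F
Thus #2 is false.

#3: This is (M nor W) <-> (G <-> M).

M nor W = T nor F = F
G <-> M = F <-> T = F
(M nor W) <-> (G <-> M) = F <-> F = T
Thus #3 is true.

Count: 1.

1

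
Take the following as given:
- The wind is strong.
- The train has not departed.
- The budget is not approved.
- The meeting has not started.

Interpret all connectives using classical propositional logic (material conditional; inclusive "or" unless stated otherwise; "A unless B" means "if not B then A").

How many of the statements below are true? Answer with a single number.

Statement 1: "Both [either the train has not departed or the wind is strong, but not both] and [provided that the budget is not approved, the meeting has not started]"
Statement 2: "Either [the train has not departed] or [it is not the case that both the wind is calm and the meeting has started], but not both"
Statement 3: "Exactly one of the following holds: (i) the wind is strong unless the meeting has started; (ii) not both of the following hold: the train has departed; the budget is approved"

Let W = "the train has departed" (F), U = "the wind is strong" (T), S = "the budget is approved" (F), G = "the meeting has started" (F).

Statement 1: Formalization: (~W xor U) & (~S -> ~G)

~W = ~F = T
~W xor U = T xor T = F
~S = ~F = T
~G = ~F = T
~S -> ~G = T -> T = T
(~W xor U) & (~S -> ~G) = F & T = F
Thus Statement 1 is false.

Statement 2: Formalization: ~W xor (~U nand G)

~W = ~F = T
~U = ~T = F
~U nand G = F nand F = T
~W xor (~U nand G) = T xor T = F
Thus Statement 2 is false.

Statement 3: Formalization: (U | G) xor (W nand S)

U | G = T | F = T
W nand S = F nand F = T
(U | G) xor (W nand S) = T xor T = F
Hence Statement 3 is false.

Count: 0.

0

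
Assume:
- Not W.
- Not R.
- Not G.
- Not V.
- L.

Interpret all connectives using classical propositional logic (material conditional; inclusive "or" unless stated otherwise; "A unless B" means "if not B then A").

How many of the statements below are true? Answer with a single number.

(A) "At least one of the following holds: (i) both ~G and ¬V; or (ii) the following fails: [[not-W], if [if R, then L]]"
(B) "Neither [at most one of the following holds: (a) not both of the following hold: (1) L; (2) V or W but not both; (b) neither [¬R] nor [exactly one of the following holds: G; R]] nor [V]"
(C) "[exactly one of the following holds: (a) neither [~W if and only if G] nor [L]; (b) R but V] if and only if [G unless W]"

2

(A): In symbols: (not G and not V) or not ((R -> L) -> not W)

not G = not False = True
not V = not False = True
not G and not V = True and True = True
R -> L = False -> True = True
not W = not False = True
(R -> L) -> not W = True -> True = True
not ((R -> L) -> not W) = not True = False
(not G and not V) or not ((R -> L) -> not W) = True or False = True
Hence (A) is true.

(B): Parsed as ((L nand (V xor W)) nand (not R nor (G xor R))) nor V

V xor W = False xor False = False
L nand (V xor W) = True nand False = True
not R = not False = True
G xor R = False xor False = False
not R nor (G xor R) = True nor False = False
(L nand (V xor W)) nand (not R nor (G xor R)) = True nand False = True
((L nand (V xor W)) nand (not R nor (G xor R))) nor V = True nor False = False
Thus (B) is false.

(C): Parsed as (((not W iff G) nor L) xor (R and V)) iff (G or W)

not W = not False = True
not W iff G = True iff False = False
(not W iff G) nor L = False nor True = False
R and V = False and False = False
((not W iff G) nor L) xor (R and V) = False xor False = False
G or W = False or False = False
(((not W iff G) nor L) xor (R and V)) iff (G or W) = False iff False = True
Thus (C) is true.

True statements: 2 ((A), (C)).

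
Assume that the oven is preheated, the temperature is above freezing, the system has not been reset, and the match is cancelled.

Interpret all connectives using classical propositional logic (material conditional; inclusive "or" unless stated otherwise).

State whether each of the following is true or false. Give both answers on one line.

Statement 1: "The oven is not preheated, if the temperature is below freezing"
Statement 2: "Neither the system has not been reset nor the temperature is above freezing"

Let P = "the temperature is below freezing" (False), K = "the oven is preheated" (True), M = "the system has been reset" (False).

Statement 1: In symbols: P -> not K

not K = not True = False
P -> not K = False -> False = True
Hence Statement 1 is true.

Statement 2: In symbols: not M nor not P

not M = not False = True
not P = not False = True
not M nor not P = True nor True = False
So Statement 2 is false.

Statement 1 T; Statement 2 F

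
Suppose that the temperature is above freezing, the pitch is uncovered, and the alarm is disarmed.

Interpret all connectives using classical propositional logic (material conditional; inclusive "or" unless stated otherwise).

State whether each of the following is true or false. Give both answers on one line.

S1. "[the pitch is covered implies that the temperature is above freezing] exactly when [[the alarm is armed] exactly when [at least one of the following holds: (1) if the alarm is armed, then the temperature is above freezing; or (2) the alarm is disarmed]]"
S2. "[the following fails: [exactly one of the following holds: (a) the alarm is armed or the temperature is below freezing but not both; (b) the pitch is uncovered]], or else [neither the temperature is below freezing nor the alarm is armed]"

Let R = "the pitch is covered" (False), U = "the temperature is below freezing" (False), G = "the alarm is armed" (False).

S1: In symbols: (R -> not U) iff (G iff ((G -> not U) or not G))

not U = not False = True
R -> not U = False -> True = True
not U = not False = True
G -> not U = False -> True = True
not G = not False = True
(G -> not U) or not G = True or True = True
G iff ((G -> not U) or not G) = False iff True = False
(R -> not U) iff (G iff ((G -> not U) or not G)) = True iff False = False
Thus S1 is false.

S2: This is not ((G xor U) xor not R) or (U nor G).

G xor U = False xor False = False
not R = not False = True
(G xor U) xor not R = False xor True = True
not ((G xor U) xor not R) = not True = False
U nor G = False nor False = True
not ((G xor U) xor not R) or (U nor G) = False or True = True
Hence S2 is true.

S1 False, S2 True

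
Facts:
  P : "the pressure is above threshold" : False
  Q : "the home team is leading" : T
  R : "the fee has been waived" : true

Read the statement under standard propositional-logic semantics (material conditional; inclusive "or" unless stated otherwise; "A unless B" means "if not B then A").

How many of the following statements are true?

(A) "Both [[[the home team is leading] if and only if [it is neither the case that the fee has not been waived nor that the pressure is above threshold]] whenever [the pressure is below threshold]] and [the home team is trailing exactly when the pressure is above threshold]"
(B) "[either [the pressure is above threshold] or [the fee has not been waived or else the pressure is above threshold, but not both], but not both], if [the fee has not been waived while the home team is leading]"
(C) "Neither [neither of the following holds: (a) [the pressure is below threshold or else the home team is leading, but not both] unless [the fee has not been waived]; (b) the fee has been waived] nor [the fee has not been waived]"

3

(A): Formalization: (~P -> (Q <-> (~R nor P))) & (~Q <-> P)

~P = ~F = T
~R = ~T = F
~R nor P = F nor F = T
Q <-> (~R nor P) = T <-> T = T
~P -> (Q <-> (~R nor P)) = T -> T = T
~Q = ~T = F
~Q <-> P = F <-> F = T
(~P -> (Q <-> (~R nor P))) & (~Q <-> P) = T & T = T
So (A) is true.

(B): Formalization: (~R & Q) -> (P xor (~R xor P))

~R = ~T = F
~R & Q = F & T = F
~R = ~T = F
~R xor P = F xor F = F
P xor (~R xor P) = F xor F = F
(~R & Q) -> (P xor (~R xor P)) = F -> F = T
So (B) is true.

(C): This is (((~P xor Q) | ~R) nor R) nor ~R.

~P = ~F = T
~P xor Q = T xor T = F
~R = ~T = F
(~P xor Q) | ~R = F | F = F
((~P xor Q) | ~R) nor R = F nor T = F
~R = ~T = F
(((~P xor Q) | ~R) nor R) nor ~R = F nor F = T
Thus (C) is true.

True statements: 3 ((A), (B), (C)).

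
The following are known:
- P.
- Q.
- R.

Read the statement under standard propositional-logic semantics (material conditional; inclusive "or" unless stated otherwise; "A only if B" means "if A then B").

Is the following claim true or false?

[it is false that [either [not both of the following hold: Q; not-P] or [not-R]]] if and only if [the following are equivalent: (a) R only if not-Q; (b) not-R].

False

Parsed as ~((Q nand ~P) | ~R) <-> ((R -> ~Q) <-> ~R)

~P = ~T = F
Q nand ~P = T nand F = T
~R = ~T = F
(Q nand ~P) | ~R = T | F = T
~((Q nand ~P) | ~R) = ~T = F
~Q = ~T = F
R -> ~Q = T -> F = F
~R = ~T = F
(R -> ~Q) <-> ~R = F <-> F = T
~((Q nand ~P) | ~R) <-> ((R -> ~Q) <-> ~R) = F <-> T = F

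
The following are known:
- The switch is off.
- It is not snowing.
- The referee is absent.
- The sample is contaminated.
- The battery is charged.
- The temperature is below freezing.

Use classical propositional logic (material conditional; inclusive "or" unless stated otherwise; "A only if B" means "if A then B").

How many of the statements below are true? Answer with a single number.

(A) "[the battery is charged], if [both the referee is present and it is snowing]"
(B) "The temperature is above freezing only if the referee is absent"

Let R = "the referee is present" (False), Q = "it is snowing" (False), U = "the battery is charged" (True), V = "the temperature is below freezing" (True).

(A): In symbols: (R and Q) -> U

R and Q = False and False = False
(R and Q) -> U = False -> True = True
Hence (A) is true.

(B): In symbols: not V -> not R

not V = not True = False
not R = not False = True
not V -> not R = False -> True = True
Hence (B) is true.

Count: 2.

2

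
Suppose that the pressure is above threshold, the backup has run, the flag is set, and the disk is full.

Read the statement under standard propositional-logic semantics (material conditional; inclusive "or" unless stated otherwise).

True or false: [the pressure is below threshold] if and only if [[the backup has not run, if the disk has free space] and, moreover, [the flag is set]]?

Let P = "the pressure is above threshold" (T), S = "the disk is full" (T), Q = "the backup has run" (T), R = "the flag is set" (T).
In symbols: ¬P ↔ ((¬S → ¬Q) ∧ R)

¬P = ¬T = F
¬S = ¬T = F
¬Q = ¬T = F
¬S → ¬Q = F → F = T
(¬S → ¬Q) ∧ R = T ∧ T = T
¬P ↔ ((¬S → ¬Q) ∧ R) = F ↔ T = F

False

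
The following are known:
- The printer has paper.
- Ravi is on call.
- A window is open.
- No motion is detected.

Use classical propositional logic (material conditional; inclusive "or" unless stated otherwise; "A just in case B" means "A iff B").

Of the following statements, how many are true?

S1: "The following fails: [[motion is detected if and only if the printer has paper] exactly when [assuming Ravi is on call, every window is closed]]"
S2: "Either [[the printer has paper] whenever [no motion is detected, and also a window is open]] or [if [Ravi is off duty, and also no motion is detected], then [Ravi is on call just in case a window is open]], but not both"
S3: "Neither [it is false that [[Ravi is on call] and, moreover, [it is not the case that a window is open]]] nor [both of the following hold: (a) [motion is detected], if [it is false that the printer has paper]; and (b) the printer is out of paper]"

Let S = "motion is detected" (F), P = "the printer has paper" (T), Q = "Ravi is on call" (T), R = "a window is open" (T).

S1: Parsed as ~((S <-> P) <-> (Q -> ~R))

S <-> P = F <-> T = F
~R = ~T = F
Q -> ~R = T -> F = F
(S <-> P) <-> (Q -> ~R) = F <-> F = T
~((S <-> P) <-> (Q -> ~R)) = ~T = F
Thus S1 is false.

S2: Formalization: ((~S & R) -> P) xor ((~Q & ~S) -> (Q <-> R))

~S = ~F = T
~S & R = T & T = T
(~S & R) -> P = T -> T = T
~Q = ~T = F
~S = ~F = T
~Q & ~S = F & T = F
Q <-> R = T <-> T = T
(~Q & ~S) -> (Q <-> R) = F -> T = T
((~S & R) -> P) xor ((~Q & ~S) -> (Q <-> R)) = T xor T = F
Thus S2 is false.

S3: Parsed as ~(Q & ~R) nor ((~P -> S) & ~P)

~R = ~T = F
Q & ~R = T & F = F
~(Q & ~R) = ~F = T
~P = ~T = F
~P -> S = F -> F = T
~P = ~T = F
(~P -> S) & ~P = T & F = F
~(Q & ~R) nor ((~P -> S) & ~P) = T nor F = F
So S3 is false.

0 of the 3 statements are true (none).

0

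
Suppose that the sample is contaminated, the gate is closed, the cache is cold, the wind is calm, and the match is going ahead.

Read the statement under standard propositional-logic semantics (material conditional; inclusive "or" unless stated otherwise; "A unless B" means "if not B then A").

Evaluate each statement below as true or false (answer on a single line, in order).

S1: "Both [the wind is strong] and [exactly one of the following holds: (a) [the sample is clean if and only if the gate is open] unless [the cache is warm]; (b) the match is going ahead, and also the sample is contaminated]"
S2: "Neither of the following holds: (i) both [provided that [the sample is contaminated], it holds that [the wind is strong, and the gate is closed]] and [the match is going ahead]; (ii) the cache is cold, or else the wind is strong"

S1 False / S2 False

Let S = "the wind is strong" (False), P = "the sample is contaminated" (True), Q = "the gate is open" (False), R = "the cache is warm" (False), U = "the match is cancelled" (False).

S1: Parsed as S and (((not P iff Q) or R) xor (not U and P))

not P = not True = False
not P iff Q = False iff False = True
(not P iff Q) or R = True or False = True
not U = not False = True
not U and P = True and True = True
((not P iff Q) or R) xor (not U and P) = True xor True = False
S and (((not P iff Q) or R) xor (not U and P)) = False and False = False
So S1 is false.

S2: This is ((P -> (S and not Q)) and not U) nor (not R or S).

not Q = not False = True
S and not Q = False and True = False
P -> (S and not Q) = True -> False = False
not U = not False = True
(P -> (S and not Q)) and not U = False and True = False
not R = not False = True
not R or S = True or False = True
((P -> (S and not Q)) and not U) nor (not R or S) = False nor True = False
So S2 is false.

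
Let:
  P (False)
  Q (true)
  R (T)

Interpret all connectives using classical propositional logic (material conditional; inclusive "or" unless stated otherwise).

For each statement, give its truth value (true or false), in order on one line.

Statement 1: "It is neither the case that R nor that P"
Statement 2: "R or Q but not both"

Statement 1 F, Statement 2 F

Statement 1: Parsed as R ↓ P

R ↓ P = T ↓ F = F
So Statement 1 is false.

Statement 2: Formalization: R ⊕ Q

R ⊕ Q = T ⊕ T = F
Thus Statement 2 is false.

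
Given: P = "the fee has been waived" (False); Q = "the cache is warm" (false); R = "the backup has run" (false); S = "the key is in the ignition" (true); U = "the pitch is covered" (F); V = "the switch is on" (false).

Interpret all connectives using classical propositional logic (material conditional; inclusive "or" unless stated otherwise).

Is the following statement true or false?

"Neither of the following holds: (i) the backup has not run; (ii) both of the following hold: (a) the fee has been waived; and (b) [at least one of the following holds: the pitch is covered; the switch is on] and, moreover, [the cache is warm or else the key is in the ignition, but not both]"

The statement is false.

This is ~R nor (P & ((U | V) & (Q xor S))).

~R = ~F = T
U | V = F | F = F
Q xor S = F xor T = T
(U | V) & (Q xor S) = F & T = F
P & ((U | V) & (Q xor S)) = F & F = F
~R nor (P & ((U | V) & (Q xor S))) = T nor F = F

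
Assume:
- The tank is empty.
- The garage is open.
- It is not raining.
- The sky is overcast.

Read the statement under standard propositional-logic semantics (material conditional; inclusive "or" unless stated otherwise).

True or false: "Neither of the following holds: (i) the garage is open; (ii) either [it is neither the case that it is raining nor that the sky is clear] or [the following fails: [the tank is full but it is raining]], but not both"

false

Let P = "the garage is closed" (False), S = "it is raining" (False), H = "the sky is overcast" (True), K = "the tank is full" (False).
In symbols: not P nor ((S nor not H) xor not (K and S))

not P = not False = True
not H = not True = False
S nor not H = False nor False = True
K and S = False and False = False
not (K and S) = not False = True
(S nor not H) xor not (K and S) = True xor True = False
not P nor ((S nor not H) xor not (K and S)) = True nor False = False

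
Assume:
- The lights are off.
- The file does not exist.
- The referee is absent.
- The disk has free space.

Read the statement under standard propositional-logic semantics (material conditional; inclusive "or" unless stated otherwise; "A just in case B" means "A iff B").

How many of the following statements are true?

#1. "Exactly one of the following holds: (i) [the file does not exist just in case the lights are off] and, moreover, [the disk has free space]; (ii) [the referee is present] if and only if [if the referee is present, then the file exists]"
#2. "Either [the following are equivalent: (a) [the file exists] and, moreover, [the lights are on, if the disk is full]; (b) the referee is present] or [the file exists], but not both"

2

Let Q = "the file exists" (F), P = "the lights are on" (F), S = "the disk is full" (F), R = "the referee is present" (F).

#1: In symbols: ((¬Q ↔ ¬P) ∧ ¬S) ⊕ (R ↔ (R → Q))

¬Q = ¬F = T
¬P = ¬F = T
¬Q ↔ ¬P = T ↔ T = T
¬S = ¬F = T
(¬Q ↔ ¬P) ∧ ¬S = T ∧ T = T
R → Q = F → F = T
R ↔ (R → Q) = F ↔ T = F
((¬Q ↔ ¬P) ∧ ¬S) ⊕ (R ↔ (R → Q)) = T ⊕ F = T
Hence #1 is true.

#2: Formalization: ((Q ∧ (S → P)) ↔ R) ⊕ Q

S → P = F → F = T
Q ∧ (S → P) = F ∧ T = F
(Q ∧ (S → P)) ↔ R = F ↔ F = T
((Q ∧ (S → P)) ↔ R) ⊕ Q = T ⊕ F = T
So #2 is true.

Count: 2.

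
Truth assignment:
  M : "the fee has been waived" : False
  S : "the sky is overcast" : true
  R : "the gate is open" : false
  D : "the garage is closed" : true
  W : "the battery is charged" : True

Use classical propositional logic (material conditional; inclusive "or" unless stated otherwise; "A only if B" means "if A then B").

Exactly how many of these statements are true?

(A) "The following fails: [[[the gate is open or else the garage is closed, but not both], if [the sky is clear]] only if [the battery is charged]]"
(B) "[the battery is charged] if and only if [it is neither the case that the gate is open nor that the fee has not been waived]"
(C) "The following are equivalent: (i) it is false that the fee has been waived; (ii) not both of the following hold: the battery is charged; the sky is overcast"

0

(A): Formalization: ~((~S -> (R xor D)) -> W)

~S = ~T = F
R xor D = F xor T = T
~S -> (R xor D) = F -> T = T
(~S -> (R xor D)) -> W = T -> T = T
~((~S -> (R xor D)) -> W) = ~T = F
Thus (A) is false.

(B): Parsed as W <-> (R nor ~M)

~M = ~F = T
R nor ~M = F nor T = F
W <-> (R nor ~M) = T <-> F = F
Hence (B) is false.

(C): Parsed as ~M <-> (W nand S)

~M = ~F = T
W nand S = T nand T = F
~M <-> (W nand S) = T <-> F = F
Hence (C) is false.

True statements: 0 (none).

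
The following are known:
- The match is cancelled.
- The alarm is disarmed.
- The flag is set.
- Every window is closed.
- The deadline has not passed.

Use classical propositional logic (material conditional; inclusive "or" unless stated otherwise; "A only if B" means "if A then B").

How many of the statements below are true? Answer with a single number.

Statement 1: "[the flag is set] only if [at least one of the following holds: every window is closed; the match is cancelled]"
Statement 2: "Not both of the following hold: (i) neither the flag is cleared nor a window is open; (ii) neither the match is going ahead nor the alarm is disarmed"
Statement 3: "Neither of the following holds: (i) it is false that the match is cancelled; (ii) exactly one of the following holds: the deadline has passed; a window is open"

Let R = "the flag is set" (T), S = "a window is open" (F), P = "the match is cancelled" (T), Q = "the alarm is armed" (F), U = "the deadline has passed" (F).

Statement 1: This is R → (¬S ∨ P).

¬S = ¬F = T
¬S ∨ P = T ∨ T = T
R → (¬S ∨ P) = T → T = T
Hence Statement 1 is true.

Statement 2: Formalization: (¬R ↓ S) ↑ (¬P ↓ ¬Q)

¬R = ¬T = F
¬R ↓ S = F ↓ F = T
¬P = ¬T = F
¬Q = ¬F = T
¬P ↓ ¬Q = F ↓ T = F
(¬R ↓ S) ↑ (¬P ↓ ¬Q) = T ↑ F = T
Hence Statement 2 is true.

Statement 3: Parsed as ¬P ↓ (U ⊕ S)

¬P = ¬T = F
U ⊕ S = F ⊕ F = F
¬P ↓ (U ⊕ S) = F ↓ F = T
Hence Statement 3 is true.

Count: 3.

3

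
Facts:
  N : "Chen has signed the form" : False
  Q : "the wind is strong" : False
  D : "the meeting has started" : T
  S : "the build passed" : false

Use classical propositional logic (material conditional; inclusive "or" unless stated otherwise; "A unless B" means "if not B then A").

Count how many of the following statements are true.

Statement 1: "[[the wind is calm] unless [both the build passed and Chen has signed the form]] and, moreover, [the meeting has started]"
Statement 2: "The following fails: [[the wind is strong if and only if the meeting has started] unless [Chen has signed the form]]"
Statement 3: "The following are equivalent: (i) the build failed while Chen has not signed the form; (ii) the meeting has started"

Statement 1: Formalization: (not Q or (S and N)) and D

not Q = not False = True
S and N = False and False = False
not Q or (S and N) = True or False = True
(not Q or (S and N)) and D = True and True = True
Hence Statement 1 is true.

Statement 2: Formalization: not ((Q iff D) or N)

Q iff D = False iff True = False
(Q iff D) or N = False or False = False
not ((Q iff D) or N) = not False = True
Thus Statement 2 is true.

Statement 3: Parsed as (not S and not N) iff D

not S = not False = True
not N = not False = True
not S and not N = True and True = True
(not S and not N) iff D = True iff True = True
Thus Statement 3 is true.

Count: 3.

3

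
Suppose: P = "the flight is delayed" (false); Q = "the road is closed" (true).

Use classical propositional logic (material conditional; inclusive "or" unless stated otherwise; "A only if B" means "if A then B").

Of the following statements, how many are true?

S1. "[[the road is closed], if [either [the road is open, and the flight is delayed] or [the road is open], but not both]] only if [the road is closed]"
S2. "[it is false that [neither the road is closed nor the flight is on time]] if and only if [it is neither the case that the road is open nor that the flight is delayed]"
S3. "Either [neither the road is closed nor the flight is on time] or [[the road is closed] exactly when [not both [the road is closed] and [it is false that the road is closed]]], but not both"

S1: This is (((¬Q ∧ P) ⊕ ¬Q) → Q) → Q.

¬Q = ¬T = F
¬Q ∧ P = F ∧ F = F
¬Q = ¬T = F
(¬Q ∧ P) ⊕ ¬Q = F ⊕ F = F
((¬Q ∧ P) ⊕ ¬Q) → Q = F → T = T
(((¬Q ∧ P) ⊕ ¬Q) → Q) → Q = T → T = T
So S1 is true.

S2: Parsed as ¬(Q ↓ ¬P) ↔ (¬Q ↓ P)

¬P = ¬F = T
Q ↓ ¬P = T ↓ T = F
¬(Q ↓ ¬P) = ¬F = T
¬Q = ¬T = F
¬Q ↓ P = F ↓ F = T
¬(Q ↓ ¬P) ↔ (¬Q ↓ P) = T ↔ T = T
Hence S2 is true.

S3: Formalization: (Q ↓ ¬P) ⊕ (Q ↔ (Q ↑ ¬Q))

¬P = ¬F = T
Q ↓ ¬P = T ↓ T = F
¬Q = ¬T = F
Q ↑ ¬Q = T ↑ F = T
Q ↔ (Q ↑ ¬Q) = T ↔ T = T
(Q ↓ ¬P) ⊕ (Q ↔ (Q ↑ ¬Q)) = F ⊕ T = T
Thus S3 is true.

3 of the 3 statements are true (S1, S2, S3).

3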